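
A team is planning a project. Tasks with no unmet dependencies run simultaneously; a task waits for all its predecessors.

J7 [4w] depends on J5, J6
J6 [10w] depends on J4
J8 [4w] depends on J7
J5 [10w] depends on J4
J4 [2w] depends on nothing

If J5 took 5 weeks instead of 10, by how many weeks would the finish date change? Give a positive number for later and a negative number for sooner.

0

As given, the longest chain is J4→J5→J7→J8 = 2+10+4+4 = 20, so the finish is 20 weeks.
Since J5 is critical, the -5 change carries straight to that chain (now 15 weeks).
Now J4→J6→J7→J8 = 2+10+4+4 = 20 is longest, so the finish becomes 20 weeks.
Change in finish: 20 − 20 = +0 weeks.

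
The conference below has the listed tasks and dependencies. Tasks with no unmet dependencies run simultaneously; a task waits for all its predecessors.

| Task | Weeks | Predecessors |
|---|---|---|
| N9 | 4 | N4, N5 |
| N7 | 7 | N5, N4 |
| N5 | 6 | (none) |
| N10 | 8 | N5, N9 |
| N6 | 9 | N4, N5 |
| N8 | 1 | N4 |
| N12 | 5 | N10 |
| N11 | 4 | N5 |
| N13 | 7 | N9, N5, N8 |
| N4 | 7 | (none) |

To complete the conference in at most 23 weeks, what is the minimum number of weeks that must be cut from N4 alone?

1

Current finish: 24 weeks; target: 23.
N4 is on every critical path, so each week cut from N4 cuts the finish by one (this holds down to a finish of 23).
Need 24 − 23 = 1 week off N4 → N4 becomes 6 weeks, finish becomes 23.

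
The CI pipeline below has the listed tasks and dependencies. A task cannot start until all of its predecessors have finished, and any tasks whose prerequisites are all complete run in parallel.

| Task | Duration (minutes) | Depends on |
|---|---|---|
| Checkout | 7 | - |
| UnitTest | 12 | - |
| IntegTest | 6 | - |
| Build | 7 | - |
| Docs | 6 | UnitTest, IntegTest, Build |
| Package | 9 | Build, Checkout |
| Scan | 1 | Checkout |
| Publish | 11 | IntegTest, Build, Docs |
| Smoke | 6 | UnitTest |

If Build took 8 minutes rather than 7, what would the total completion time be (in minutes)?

Actual critical path: UnitTest→Docs→Publish = 12+6+11 = 29 ⇒ 29 minutes.
Build has 5 minutes of float (longest path through it is 24).
No other chain overtakes it, so the finish is 29 minutes.

29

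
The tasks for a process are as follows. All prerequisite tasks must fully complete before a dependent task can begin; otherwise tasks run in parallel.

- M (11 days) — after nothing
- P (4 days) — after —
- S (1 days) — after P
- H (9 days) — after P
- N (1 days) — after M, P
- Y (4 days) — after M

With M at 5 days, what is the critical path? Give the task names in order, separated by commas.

Critical path before the change: M→Y = 11+4 = 15 giving 15 days.
Since M is critical, the -6 change carries straight to that chain (now 9 days).
The binding chain switches to P→H = 4+9 = 13; finish 13 days.

P, H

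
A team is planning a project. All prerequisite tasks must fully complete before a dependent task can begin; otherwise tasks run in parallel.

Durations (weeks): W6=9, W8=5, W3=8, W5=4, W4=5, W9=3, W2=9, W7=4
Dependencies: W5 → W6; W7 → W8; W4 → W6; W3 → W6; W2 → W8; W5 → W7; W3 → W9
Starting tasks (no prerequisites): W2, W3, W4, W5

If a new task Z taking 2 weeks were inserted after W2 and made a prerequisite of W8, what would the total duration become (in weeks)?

Originally the schedule takes 17 weeks.
With Z inserted, W8 now waits for max(W2, W7, Z).
New critical path: W3→W6 = 8+9 = 17 ⇒ 17 weeks.

17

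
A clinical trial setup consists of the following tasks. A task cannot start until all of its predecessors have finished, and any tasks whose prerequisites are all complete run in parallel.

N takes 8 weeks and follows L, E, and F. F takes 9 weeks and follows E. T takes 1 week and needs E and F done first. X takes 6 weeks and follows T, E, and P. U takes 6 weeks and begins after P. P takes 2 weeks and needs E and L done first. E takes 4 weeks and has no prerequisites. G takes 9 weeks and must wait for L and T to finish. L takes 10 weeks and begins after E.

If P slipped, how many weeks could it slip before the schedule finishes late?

E→F→T→G = 4+9+1+9 = 23 sets the makespan at 23 weeks.
Longest path through P: 22 weeks (earliest finish 16, latest finish 17).
So P can slip 17 − 16 = 1 week.

1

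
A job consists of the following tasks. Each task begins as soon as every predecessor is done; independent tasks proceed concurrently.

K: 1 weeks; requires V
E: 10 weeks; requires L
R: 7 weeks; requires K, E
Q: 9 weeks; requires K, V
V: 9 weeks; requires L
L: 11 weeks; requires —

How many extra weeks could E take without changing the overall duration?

The longest chain is L→V→K→Q = 11+9+1+9 = 30; overall finish 30 weeks.
E finishes as early as 21 and must finish by 23.
Float = 30 − 28 = 2.

2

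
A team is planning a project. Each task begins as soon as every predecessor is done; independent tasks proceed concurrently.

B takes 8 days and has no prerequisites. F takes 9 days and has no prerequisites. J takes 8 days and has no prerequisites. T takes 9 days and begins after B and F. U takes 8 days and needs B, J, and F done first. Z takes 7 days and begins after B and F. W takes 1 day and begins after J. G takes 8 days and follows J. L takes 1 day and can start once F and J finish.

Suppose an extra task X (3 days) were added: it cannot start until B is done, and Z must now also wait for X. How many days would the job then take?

Originally the job takes 18 days.
With X inserted, Z now waits for max(B, F, X).
New critical path: B→X→Z = 8+3+7 = 18 ⇒ 18 days.

18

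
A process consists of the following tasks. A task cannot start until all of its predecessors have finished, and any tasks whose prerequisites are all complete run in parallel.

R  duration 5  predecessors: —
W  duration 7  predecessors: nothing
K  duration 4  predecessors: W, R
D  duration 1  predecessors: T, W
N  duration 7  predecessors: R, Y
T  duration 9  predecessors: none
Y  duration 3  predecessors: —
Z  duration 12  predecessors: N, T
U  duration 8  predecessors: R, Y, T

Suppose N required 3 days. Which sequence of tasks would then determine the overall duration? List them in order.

T, Z

Critical path before the change: R→N→Z = 5+7+12 = 24 giving 24 days.
N is on the critical path; changing it to 3 makes that path 20 days.
The binding chain switches to T→Z = 9+12 = 21; finish 21 days.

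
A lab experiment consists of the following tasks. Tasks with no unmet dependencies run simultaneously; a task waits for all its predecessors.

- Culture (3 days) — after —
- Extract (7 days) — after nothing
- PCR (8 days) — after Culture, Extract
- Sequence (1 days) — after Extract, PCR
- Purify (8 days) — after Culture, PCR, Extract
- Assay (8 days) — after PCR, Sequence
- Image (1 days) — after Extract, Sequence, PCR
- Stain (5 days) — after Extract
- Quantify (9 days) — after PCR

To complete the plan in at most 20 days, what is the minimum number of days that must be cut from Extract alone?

Current finish: 24 days; target: 20.
Extract is on every critical path, so each day cut from Extract cuts the finish by one (this holds down to a finish of 20).
Need 24 − 20 = 4 days off Extract → Extract becomes 3 days, finish becomes 20.

4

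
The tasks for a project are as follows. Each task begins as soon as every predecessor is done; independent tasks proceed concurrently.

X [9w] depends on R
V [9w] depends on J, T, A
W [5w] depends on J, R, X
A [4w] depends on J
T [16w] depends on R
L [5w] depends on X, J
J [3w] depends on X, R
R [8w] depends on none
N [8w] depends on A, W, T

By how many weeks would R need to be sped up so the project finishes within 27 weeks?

Current finish: 33 weeks; target: 27.
R is on every critical path, so each week cut from R cuts the finish by one (this holds down to a finish of 26).
Need 33 − 27 = 6 weeks off R → R becomes 2 weeks, finish becomes 27.

6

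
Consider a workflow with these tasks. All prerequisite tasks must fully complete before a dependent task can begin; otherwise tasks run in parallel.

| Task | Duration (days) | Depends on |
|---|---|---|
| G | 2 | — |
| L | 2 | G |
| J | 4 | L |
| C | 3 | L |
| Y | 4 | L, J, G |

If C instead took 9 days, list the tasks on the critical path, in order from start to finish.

G, L, C

The binding path is G→L→J→Y = 2+2+4+4 = 12; finish at 12 days.
The longest path through C is only 7 days, so C has float 5.
The binding chain switches to G→L→C = 2+2+9 = 13; finish 13 days.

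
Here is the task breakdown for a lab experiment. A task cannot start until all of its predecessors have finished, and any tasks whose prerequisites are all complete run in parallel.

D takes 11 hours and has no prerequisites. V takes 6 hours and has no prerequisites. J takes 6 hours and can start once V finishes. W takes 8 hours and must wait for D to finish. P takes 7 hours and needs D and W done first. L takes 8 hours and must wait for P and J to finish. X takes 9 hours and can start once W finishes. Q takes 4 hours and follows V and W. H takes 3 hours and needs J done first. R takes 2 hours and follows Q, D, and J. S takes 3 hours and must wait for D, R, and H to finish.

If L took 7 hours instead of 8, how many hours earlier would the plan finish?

The binding path is D→W→P→L = 11+8+7+8 = 34; finish at 34 hours.
Since L is critical, the -1 change carries straight to that chain (now 33 hours).
The critical path is still D→W→P→L; finish is now 33 hours.
Change in finish: 33 − 34 = -1 hours.

1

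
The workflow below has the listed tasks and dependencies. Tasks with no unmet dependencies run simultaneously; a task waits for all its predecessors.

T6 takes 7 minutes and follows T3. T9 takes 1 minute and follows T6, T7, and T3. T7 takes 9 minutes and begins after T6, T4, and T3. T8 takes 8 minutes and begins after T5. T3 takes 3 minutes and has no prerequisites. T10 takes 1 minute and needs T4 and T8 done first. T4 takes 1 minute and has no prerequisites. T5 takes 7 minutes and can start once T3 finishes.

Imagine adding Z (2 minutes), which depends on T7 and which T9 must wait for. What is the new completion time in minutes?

22

Originally the workflow takes 20 minutes.
With Z inserted, T9 now waits for max(T6, T7, T3, Z).
New critical path: T3→T6→T7→Z→T9 = 3+7+9+2+1 = 22 ⇒ 22 minutes.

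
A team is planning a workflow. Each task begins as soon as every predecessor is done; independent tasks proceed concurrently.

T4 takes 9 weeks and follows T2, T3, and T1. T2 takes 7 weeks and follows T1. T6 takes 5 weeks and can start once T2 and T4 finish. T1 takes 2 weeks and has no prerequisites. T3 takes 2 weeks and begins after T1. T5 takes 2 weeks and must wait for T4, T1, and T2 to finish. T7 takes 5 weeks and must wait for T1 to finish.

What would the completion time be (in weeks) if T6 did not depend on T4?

20

Before: longest chain T1→T2→T4→T6 = 2+7+9+5 = 23, finish 23.
Without T4→T6, T6's earliest start moves from 18 to 9.
The longest chain is now T1→T2→T4→T5 = 2+7+9+2 = 20, so the plan takes 20 weeks.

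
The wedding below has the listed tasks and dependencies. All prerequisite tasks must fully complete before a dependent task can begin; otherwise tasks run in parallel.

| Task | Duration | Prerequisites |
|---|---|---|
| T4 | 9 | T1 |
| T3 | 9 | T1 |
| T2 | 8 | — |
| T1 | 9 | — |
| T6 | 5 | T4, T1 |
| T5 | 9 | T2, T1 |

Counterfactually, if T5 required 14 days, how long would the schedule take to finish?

Actual critical path: T1→T4→T6 = 9+9+5 = 23 ⇒ 23 days.
The longest path through T5 is only 18 days, so T5 has float 5.
No other chain overtakes it, so the finish is 23 days.

23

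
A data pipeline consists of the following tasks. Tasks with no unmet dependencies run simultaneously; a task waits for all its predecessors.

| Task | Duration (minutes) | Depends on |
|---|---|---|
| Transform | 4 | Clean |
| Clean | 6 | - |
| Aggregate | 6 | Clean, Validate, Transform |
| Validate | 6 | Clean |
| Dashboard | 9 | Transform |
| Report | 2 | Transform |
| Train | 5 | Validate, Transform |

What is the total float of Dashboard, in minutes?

Clean→Transform→Dashboard = 6+4+9 = 19 sets the makespan at 19 minutes.
Dashboard finishes as early as 19 and must finish by 19.
So Dashboard can slip 19 − 19 = 0 minutes.

0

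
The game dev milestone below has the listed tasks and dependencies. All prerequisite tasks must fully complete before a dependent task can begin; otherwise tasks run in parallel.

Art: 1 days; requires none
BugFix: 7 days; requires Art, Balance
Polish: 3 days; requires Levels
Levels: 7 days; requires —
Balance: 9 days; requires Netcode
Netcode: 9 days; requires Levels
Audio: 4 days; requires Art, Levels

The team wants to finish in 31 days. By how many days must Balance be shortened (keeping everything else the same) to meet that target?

1

Current finish: 32 days; target: 31.
Balance is on every critical path, so each day cut from Balance cuts the finish by one (this holds down to a finish of 24).
Need 32 − 31 = 1 day off Balance → Balance becomes 8 days, finish becomes 31.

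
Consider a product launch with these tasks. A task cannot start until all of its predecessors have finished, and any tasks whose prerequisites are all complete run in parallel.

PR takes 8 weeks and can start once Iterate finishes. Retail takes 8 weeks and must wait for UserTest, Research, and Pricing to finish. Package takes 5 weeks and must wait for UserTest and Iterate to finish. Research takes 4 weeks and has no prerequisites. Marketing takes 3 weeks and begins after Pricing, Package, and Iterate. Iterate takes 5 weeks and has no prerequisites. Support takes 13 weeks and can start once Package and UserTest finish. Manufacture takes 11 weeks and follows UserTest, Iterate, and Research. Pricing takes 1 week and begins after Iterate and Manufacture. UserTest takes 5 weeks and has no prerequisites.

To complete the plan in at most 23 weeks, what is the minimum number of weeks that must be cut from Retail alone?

Current finish: 25 weeks; target: 23.
Retail is on every critical path, so each week cut from Retail cuts the finish by one (this holds down to a finish of 23).
Need 25 − 23 = 2 weeks off Retail → Retail becomes 6 weeks, finish becomes 23.

2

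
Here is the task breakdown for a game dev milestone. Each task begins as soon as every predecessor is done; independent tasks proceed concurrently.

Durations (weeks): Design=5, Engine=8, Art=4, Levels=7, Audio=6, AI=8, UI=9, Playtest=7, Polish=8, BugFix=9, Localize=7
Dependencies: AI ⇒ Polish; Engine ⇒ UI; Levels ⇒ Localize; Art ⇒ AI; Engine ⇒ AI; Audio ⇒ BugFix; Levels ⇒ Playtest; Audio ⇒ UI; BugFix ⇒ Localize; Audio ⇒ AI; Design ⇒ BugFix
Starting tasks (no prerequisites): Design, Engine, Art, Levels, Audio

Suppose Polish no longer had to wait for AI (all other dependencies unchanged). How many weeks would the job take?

Original critical path: Engine→AI→Polish = 8+8+8 = 24 ⇒ 24 weeks.
Without AI→Polish, Polish's earliest start moves from 16 to 0.
New critical path: Audio→BugFix→Localize = 6+9+7 = 22 ⇒ 22 weeks.

22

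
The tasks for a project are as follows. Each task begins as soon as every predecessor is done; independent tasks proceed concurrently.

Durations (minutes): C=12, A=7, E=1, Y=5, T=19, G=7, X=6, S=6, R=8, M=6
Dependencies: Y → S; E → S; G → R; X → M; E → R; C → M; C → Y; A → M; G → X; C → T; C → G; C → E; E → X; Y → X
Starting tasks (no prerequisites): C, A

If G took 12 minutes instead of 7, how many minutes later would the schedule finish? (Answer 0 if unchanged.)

As given, the longest chain is C→G→X→M = 12+7+6+6 = 31, so the finish is 31 minutes.
G is on the critical path; changing it to 12 makes that path 36 minutes.
The critical path is still C→G→X→M; finish is now 36 minutes.
Change in finish: 36 − 31 = +5 minutes.

5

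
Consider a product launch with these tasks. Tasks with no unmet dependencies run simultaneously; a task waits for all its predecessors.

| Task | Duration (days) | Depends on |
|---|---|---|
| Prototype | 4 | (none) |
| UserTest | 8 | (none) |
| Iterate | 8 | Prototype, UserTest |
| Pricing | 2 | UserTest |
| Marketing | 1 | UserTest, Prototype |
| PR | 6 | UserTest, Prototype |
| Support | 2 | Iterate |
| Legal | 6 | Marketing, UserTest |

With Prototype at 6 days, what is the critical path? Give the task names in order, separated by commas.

Baseline: UserTest→Iterate→Support = 8+8+2 = 18 → 18 days.
Prototype is off the critical path — its longest chain is 14 days, giving 4 of slack.
No other chain overtakes it, so the finish is 18 days.

UserTest, Iterate, Support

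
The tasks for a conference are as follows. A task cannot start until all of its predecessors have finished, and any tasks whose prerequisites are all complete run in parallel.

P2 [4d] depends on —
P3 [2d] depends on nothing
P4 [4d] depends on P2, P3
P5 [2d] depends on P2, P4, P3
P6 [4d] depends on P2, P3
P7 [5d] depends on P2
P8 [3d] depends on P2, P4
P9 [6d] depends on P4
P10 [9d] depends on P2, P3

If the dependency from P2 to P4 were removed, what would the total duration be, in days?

Original critical path: P2→P4→P9 = 4+4+6 = 14 ⇒ 14 days.
Without P2→P4, P4's earliest start moves from 4 to 2.
New critical path: P2→P10 = 4+9 = 13 ⇒ 13 days.

13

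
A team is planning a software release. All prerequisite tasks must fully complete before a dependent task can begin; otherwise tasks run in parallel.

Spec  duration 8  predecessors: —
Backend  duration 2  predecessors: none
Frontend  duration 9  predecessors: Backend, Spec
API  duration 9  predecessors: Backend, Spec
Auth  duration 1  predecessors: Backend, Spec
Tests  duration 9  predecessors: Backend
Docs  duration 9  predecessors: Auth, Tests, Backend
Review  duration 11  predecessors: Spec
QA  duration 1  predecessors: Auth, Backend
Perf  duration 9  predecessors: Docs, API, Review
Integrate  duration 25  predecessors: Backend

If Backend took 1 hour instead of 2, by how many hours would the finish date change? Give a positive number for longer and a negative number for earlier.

Actual critical path: Backend→Tests→Docs→Perf = 2+9+9+9 = 29 ⇒ 29 hours.
Backend lies on that path, so at 1 hour the path becomes 28 hours.
Now Spec→Review→Perf = 8+11+9 = 28 is longest, so the finish becomes 28 hours.
Change in finish: 28 − 29 = -1 hours.

-1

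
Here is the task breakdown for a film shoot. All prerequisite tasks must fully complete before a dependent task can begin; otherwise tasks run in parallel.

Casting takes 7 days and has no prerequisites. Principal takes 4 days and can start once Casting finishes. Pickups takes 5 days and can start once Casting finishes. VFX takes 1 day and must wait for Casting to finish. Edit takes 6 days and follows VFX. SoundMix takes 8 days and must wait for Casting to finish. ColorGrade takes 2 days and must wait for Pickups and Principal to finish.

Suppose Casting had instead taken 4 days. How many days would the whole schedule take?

The binding path is Casting→SoundMix = 7+8 = 15; finish at 15 days.
Casting is on the critical path; changing it to 4 makes that path 12 days.
No other chain overtakes it, so the finish is 12 days.

12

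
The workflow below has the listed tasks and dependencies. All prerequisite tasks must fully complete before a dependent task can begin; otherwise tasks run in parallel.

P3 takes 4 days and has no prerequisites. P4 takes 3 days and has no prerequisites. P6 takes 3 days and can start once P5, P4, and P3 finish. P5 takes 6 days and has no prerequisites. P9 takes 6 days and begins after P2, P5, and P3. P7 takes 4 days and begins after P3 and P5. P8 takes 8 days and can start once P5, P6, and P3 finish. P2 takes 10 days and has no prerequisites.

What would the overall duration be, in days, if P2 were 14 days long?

20

Critical path before the change: P5→P6→P8 = 6+3+8 = 17 giving 17 days.
P2 is off the critical path — its longest chain is 16 days, giving 1 of slack.
New critical path: P2→P9 = 14+6 = 20 ⇒ 20 days.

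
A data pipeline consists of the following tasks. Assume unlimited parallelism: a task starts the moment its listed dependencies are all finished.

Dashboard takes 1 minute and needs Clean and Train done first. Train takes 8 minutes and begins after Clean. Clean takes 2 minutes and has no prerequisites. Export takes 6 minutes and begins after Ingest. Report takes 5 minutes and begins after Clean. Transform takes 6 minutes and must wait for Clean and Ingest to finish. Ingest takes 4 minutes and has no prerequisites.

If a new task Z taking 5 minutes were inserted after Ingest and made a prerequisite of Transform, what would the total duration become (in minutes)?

Originally the project takes 11 minutes.
With Z inserted, Transform now waits for max(Clean, Ingest, Z).
New critical path: Ingest→Z→Transform = 4+5+6 = 15 ⇒ 15 minutes.

15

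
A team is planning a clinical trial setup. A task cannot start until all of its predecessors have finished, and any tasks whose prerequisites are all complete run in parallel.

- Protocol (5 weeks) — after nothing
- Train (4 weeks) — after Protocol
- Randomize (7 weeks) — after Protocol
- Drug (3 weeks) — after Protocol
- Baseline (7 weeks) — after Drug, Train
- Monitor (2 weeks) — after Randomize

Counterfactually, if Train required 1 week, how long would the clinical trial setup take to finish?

The binding path is Protocol→Train→Baseline = 5+4+7 = 16; finish at 16 weeks.
Train lies on that path, so at 1 week the path becomes 13 weeks.
The binding chain switches to Protocol→Drug→Baseline = 5+3+7 = 15; finish 15 weeks.

15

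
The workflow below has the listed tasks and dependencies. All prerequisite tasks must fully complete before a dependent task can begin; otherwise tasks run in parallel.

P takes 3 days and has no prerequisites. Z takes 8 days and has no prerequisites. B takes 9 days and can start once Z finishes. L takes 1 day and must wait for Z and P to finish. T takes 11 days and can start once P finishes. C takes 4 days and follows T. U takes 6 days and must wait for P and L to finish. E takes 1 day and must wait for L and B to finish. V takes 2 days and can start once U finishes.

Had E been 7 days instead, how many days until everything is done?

Critical path before the change: Z→B→E = 8+9+1 = 18 giving 18 days.
E lies on that path, so at 7 days the path becomes 24 days.
That remains the longest chain; total 24 days.

24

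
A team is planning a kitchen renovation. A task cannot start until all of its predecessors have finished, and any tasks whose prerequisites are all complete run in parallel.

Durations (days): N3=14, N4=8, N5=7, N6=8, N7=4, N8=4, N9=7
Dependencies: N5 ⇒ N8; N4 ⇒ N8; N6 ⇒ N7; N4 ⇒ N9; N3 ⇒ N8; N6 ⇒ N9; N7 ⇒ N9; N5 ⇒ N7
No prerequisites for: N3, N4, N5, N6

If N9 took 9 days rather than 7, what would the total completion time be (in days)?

Baseline: N6→N7→N9 = 8+4+7 = 19 → 19 days.
Since N9 is critical, the +2 change carries straight to that chain (now 21 days).
That remains the longest chain; total 21 days.

21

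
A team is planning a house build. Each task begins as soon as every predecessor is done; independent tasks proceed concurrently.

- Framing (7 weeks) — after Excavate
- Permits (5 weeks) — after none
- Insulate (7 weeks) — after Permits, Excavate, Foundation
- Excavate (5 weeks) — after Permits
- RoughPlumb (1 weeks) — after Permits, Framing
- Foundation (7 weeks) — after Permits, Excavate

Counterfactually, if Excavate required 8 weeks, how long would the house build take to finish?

27

The binding path is Permits→Excavate→Foundation→Insulate = 5+5+7+7 = 24; finish at 24 weeks.
Excavate lies on that path, so at 8 weeks the path becomes 27 weeks.
That remains the longest chain; total 27 weeks.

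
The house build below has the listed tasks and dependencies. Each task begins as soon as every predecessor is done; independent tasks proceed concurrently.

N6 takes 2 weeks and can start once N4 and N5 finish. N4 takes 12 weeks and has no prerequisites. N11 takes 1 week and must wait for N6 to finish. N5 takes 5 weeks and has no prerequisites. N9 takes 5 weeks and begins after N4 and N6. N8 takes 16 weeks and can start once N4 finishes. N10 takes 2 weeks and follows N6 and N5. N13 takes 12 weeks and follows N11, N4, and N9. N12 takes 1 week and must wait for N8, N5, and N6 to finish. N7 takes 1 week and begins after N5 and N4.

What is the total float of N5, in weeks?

7

The longest chain is N4→N6→N9→N13 = 12+2+5+12 = 31; overall finish 31 weeks.
Longest path through N5: 24 weeks (earliest finish 5, latest finish 12).
Float = 31 − 24 = 7.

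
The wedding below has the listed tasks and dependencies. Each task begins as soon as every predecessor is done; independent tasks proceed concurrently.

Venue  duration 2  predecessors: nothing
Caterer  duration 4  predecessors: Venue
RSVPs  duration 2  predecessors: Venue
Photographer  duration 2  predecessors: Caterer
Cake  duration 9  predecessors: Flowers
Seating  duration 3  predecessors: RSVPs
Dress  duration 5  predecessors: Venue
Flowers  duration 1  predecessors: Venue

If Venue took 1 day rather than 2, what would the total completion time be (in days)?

11

Actual critical path: Venue→Flowers→Cake = 2+1+9 = 12 ⇒ 12 days.
Venue lies on that path, so at 1 day the path becomes 11 days.
The critical path is still Venue→Flowers→Cake; finish is now 11 days.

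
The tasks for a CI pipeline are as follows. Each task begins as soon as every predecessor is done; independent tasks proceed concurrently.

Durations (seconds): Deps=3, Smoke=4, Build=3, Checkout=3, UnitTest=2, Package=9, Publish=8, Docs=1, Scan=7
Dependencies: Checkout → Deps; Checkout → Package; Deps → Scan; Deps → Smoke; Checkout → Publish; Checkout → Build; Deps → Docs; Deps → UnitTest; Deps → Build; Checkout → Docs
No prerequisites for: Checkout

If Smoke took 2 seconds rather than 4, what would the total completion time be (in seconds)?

The binding path is Checkout→Deps→Scan = 3+3+7 = 13; finish at 13 seconds.
The longest path through Smoke is only 10 seconds, so Smoke has float 3.
The critical path is still Checkout→Deps→Scan; finish is now 13 seconds.

13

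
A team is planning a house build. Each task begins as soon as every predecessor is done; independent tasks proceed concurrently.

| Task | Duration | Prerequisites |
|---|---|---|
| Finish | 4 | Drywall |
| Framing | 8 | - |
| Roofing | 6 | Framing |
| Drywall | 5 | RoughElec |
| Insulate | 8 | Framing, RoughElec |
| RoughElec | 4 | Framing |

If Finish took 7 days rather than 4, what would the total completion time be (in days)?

The binding path is Framing→RoughElec→Drywall→Finish = 8+4+5+4 = 21; finish at 21 days.
Since Finish is critical, the +3 change carries straight to that chain (now 24 days).
No other chain overtakes it, so the finish is 24 days.

24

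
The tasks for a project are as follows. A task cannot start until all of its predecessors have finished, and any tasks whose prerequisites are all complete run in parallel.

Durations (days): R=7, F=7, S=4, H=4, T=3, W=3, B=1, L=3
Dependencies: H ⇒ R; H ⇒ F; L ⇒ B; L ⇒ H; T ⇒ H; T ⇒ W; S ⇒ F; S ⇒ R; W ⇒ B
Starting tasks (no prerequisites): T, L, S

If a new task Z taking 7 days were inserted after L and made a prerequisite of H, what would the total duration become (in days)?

Originally the project takes 14 days.
With Z inserted, H now waits for max(T, L, Z).
New critical path: L→Z→H→F = 3+7+4+7 = 21 ⇒ 21 days.

21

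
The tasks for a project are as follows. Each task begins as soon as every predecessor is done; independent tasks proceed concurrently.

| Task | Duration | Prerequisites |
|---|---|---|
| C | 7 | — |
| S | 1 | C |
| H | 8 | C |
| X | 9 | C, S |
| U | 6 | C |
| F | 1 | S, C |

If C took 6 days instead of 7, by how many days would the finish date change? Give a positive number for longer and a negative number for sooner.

-1

Baseline: C→S→X = 7+1+9 = 17 → 17 days.
C is on the critical path; changing it to 6 makes that path 16 days.
No other chain overtakes it, so the finish is 16 days.
Change in finish: 16 − 17 = -1 days.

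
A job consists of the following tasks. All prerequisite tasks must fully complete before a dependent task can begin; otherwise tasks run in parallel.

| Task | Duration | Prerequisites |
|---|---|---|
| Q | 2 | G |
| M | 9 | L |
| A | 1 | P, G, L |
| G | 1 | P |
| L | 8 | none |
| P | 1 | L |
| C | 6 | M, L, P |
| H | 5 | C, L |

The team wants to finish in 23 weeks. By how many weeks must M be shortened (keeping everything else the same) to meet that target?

5

Current finish: 28 weeks; target: 23.
M is on every critical path, so each week cut from M cuts the finish by one (this holds down to a finish of 20).
Need 28 − 23 = 5 weeks off M → M becomes 4 weeks, finish becomes 23.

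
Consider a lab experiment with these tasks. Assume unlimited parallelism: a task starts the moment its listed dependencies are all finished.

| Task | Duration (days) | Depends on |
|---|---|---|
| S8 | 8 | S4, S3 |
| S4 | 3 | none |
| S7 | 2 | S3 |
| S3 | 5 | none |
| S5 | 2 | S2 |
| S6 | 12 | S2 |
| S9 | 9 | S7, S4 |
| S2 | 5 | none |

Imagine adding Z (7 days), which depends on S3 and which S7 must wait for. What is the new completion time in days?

23

Originally the schedule takes 17 days.
With Z inserted, S7 now waits for max(S3, Z).
New critical path: S3→Z→S7→S9 = 5+7+2+9 = 23 ⇒ 23 days.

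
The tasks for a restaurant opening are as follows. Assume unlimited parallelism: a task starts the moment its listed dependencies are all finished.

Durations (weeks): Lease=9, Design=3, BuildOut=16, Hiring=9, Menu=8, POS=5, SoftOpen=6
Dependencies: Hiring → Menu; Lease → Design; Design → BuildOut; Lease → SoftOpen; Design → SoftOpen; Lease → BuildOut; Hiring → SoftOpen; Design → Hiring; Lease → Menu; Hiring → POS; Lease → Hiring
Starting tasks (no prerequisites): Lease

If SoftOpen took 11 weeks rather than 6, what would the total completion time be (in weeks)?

As given, the longest chain is Lease→Design→Hiring→Menu = 9+3+9+8 = 29, so the finish is 29 weeks.
SoftOpen has 2 weeks of float (longest path through it is 27).
Now Lease→Design→Hiring→SoftOpen = 9+3+9+11 = 32 is longest, so the finish becomes 32 weeks.

32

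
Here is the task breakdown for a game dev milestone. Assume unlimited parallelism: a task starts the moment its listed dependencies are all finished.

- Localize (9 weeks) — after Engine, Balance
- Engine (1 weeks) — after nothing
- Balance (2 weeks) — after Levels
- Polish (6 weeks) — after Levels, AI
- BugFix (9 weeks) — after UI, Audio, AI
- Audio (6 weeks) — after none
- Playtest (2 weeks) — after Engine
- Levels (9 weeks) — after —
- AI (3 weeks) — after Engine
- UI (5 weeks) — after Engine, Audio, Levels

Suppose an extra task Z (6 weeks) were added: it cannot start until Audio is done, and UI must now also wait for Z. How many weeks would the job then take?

26

Originally the job takes 23 weeks.
With Z inserted, UI now waits for max(Engine, Audio, Levels, Z).
New critical path: Audio→Z→UI→BugFix = 6+6+5+9 = 26 ⇒ 26 weeks.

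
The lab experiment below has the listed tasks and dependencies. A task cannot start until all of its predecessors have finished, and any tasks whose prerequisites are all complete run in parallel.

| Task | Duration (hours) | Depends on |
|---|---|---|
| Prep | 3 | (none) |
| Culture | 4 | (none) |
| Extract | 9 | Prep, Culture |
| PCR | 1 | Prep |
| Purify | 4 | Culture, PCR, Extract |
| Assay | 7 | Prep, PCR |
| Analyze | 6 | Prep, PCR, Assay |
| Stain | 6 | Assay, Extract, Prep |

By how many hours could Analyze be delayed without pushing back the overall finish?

Culture→Extract→Stain = 4+9+6 = 19 sets the makespan at 19 hours.
The longest chain containing Analyze totals 17 hours.
So Analyze can slip 19 − 17 = 2 hours.

2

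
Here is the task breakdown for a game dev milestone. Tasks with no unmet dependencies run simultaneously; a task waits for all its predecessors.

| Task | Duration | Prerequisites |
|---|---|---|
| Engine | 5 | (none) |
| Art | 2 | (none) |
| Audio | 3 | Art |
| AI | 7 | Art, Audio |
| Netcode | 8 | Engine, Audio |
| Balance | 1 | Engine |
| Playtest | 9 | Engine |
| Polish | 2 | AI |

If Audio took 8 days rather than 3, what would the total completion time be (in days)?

19

Baseline: Art→Audio→AI→Polish = 2+3+7+2 = 14 → 14 days.
Since Audio is critical, the +5 change carries straight to that chain (now 19 days).
That remains the longest chain; total 19 days.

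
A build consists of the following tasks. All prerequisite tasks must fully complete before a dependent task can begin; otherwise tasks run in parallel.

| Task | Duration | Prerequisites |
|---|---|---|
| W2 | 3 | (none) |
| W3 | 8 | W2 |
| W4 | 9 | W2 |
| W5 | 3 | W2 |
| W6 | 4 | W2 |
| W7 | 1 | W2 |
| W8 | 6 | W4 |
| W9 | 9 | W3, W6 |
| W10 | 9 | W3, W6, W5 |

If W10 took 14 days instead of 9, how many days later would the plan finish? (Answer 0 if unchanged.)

Critical path before the change: W2→W3→W10 = 3+8+9 = 20 giving 20 days.
W10 lies on that path, so at 14 days the path becomes 25 days.
The critical path is still W2→W3→W10; finish is now 25 days.
Change in finish: 25 − 20 = +5 days.

5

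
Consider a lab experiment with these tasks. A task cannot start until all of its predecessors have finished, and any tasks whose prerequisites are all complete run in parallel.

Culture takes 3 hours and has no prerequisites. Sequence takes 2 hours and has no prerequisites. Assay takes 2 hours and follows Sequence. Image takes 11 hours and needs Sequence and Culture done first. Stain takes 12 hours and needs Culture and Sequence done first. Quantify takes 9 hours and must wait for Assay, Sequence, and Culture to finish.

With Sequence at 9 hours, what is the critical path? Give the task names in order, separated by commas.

Sequence, Stain

Baseline: Culture→Stain = 3+12 = 15 → 15 hours.
Sequence has 1 hour of float (longest path through it is 14).
New critical path: Sequence→Stain = 9+12 = 21 ⇒ 21 hours.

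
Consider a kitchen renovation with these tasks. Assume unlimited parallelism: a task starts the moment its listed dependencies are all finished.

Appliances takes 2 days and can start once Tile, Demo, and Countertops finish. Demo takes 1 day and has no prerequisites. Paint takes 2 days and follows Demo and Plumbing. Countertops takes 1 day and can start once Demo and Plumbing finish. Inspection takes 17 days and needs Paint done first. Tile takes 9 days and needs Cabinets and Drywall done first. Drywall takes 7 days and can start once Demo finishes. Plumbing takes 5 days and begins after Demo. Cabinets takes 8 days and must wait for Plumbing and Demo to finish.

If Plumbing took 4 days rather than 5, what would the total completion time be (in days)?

Critical path before the change: Demo→Plumbing→Cabinets→Tile→Appliances = 1+5+8+9+2 = 25 giving 25 days.
Since Plumbing is critical, the -1 change carries straight to that chain (now 24 days).
The critical path is still Demo→Plumbing→Cabinets→Tile→Appliances; finish is now 24 days.

24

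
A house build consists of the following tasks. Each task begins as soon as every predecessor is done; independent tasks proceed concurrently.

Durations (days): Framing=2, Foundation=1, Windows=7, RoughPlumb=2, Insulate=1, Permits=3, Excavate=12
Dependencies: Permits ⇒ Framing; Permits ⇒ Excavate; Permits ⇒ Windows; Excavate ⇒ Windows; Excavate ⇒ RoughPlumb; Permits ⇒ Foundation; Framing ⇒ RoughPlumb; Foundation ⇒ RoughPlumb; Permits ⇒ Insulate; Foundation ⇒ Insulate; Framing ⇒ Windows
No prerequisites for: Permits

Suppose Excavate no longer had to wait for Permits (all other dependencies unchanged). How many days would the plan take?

Before: longest chain Permits→Excavate→Windows = 3+12+7 = 22, finish 22.
Without Permits→Excavate, Excavate's earliest start moves from 3 to 0.
After: Excavate→Windows = 12+7 = 19 → 19 days.

19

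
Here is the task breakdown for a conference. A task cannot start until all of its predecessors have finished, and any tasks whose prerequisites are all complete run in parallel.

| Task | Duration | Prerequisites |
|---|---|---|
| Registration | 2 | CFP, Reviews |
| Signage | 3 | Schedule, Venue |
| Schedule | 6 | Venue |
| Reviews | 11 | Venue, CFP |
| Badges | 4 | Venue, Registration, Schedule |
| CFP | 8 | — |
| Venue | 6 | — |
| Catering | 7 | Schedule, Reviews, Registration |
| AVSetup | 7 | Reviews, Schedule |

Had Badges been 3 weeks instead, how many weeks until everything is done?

28

The binding path is CFP→Reviews→Registration→Catering = 8+11+2+7 = 28; finish at 28 weeks.
The longest path through Badges is only 25 weeks, so Badges has float 3.
The critical path is still CFP→Reviews→Registration→Catering; finish is now 28 weeks.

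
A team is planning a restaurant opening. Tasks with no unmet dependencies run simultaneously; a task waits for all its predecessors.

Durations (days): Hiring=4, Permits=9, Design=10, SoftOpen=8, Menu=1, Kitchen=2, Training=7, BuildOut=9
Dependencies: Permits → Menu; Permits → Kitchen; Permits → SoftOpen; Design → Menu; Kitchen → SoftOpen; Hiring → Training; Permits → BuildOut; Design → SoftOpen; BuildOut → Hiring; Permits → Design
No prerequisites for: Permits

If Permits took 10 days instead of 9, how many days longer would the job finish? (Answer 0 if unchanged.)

Actual critical path: Permits→BuildOut→Hiring→Training = 9+9+4+7 = 29 ⇒ 29 days.
Permits lies on that path, so at 10 days the path becomes 30 days.
No other chain overtakes it, so the finish is 30 days.
Change in finish: 30 − 29 = +1 days.

1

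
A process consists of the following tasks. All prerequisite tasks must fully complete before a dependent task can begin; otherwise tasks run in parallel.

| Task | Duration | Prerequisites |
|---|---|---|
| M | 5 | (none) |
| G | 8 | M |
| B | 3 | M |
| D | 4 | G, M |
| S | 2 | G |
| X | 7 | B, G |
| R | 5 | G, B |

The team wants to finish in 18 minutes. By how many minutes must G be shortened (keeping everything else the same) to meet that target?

Current finish: 20 minutes; target: 18.
G is on every critical path, so each minute cut from G cuts the finish by one (this holds down to a finish of 15).
Need 20 − 18 = 2 minutes off G → G becomes 6 minutes, finish becomes 18.

2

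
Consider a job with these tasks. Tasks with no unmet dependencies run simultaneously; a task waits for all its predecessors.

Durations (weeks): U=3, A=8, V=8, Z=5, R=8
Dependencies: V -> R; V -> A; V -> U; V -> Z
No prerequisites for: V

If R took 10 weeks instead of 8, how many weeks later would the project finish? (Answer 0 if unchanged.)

2

As given, the longest chain is V→R = 8+8 = 16, so the finish is 16 weeks.
Since R is critical, the +2 change carries straight to that chain (now 18 weeks).
The critical path is still V→R; finish is now 18 weeks.
Change in finish: 18 − 16 = +2 weeks.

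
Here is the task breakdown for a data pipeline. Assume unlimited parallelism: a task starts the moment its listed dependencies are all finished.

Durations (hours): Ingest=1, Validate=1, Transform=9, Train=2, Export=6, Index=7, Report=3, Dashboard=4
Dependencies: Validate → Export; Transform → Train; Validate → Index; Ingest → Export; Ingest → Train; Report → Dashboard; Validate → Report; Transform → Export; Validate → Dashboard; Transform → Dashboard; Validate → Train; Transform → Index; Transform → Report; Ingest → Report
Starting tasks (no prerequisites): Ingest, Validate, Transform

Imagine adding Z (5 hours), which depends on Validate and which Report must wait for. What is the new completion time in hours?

16

Originally the data pipeline takes 16 hours.
With Z inserted, Report now waits for max(Transform, Ingest, Validate, Z).
New critical path: Transform→Index = 9+7 = 16 ⇒ 16 hours.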